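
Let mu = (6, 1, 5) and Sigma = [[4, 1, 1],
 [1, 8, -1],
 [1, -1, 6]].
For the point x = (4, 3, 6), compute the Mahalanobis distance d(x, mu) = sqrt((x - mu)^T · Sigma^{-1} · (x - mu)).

Step 1 — centre the observation: (x - mu) = (-2, 2, 1).

Step 2 — invert Sigma (cofactor / det for 3×3, or solve directly):
  Sigma^{-1} = [[0.2733, -0.0407, -0.0523],
 [-0.0407, 0.1337, 0.0291],
 [-0.0523, 0.0291, 0.1802]].

Step 3 — form the quadratic (x - mu)^T · Sigma^{-1} · (x - mu):
  Sigma^{-1} · (x - mu) = (-0.6802, 0.3779, 0.343).
  (x - mu)^T · [Sigma^{-1} · (x - mu)] = (-2)·(-0.6802) + (2)·(0.3779) + (1)·(0.343) = 2.4593.

Step 4 — take square root: d = √(2.4593) ≈ 1.5682.

d(x, mu) = √(2.4593) ≈ 1.5682


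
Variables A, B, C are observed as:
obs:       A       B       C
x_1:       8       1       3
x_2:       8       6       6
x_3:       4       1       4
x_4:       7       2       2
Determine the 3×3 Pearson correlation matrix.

Step 1 — column means:
  mean(A) = (8 + 8 + 4 + 7) / 4 = 27/4 = 6.75
  mean(B) = (1 + 6 + 1 + 2) / 4 = 10/4 = 2.5
  mean(C) = (3 + 6 + 4 + 2) / 4 = 15/4 = 3.75

Step 2 — sample variances and covariances s[i,j] = (1/(n-1)) · Σ_k (x_{k,i} - mean_i) · (x_{k,j} - mean_j), with n-1 = 3:
  s[A,A] = ((1.25)·(1.25) + (1.25)·(1.25) + (-2.75)·(-2.75) + (0.25)·(0.25)) / 3 = 10.75/3 = 3.5833
  s[A,B] = ((1.25)·(-1.5) + (1.25)·(3.5) + (-2.75)·(-1.5) + (0.25)·(-0.5)) / 3 = 6.5/3 = 2.1667
  s[A,C] = ((1.25)·(-0.75) + (1.25)·(2.25) + (-2.75)·(0.25) + (0.25)·(-1.75)) / 3 = 0.75/3 = 0.25
  s[B,B] = ((-1.5)·(-1.5) + (3.5)·(3.5) + (-1.5)·(-1.5) + (-0.5)·(-0.5)) / 3 = 17/3 = 5.6667
  s[B,C] = ((-1.5)·(-0.75) + (3.5)·(2.25) + (-1.5)·(0.25) + (-0.5)·(-1.75)) / 3 = 9.5/3 = 3.1667
  s[C,C] = ((-0.75)·(-0.75) + (2.25)·(2.25) + (0.25)·(0.25) + (-1.75)·(-1.75)) / 3 = 8.75/3 = 2.9167
  Sample standard deviations s_i = √(s[i,i]):
  s(A) = √(3.5833) = 1.893
  s(B) = √(5.6667) = 2.3805
  s(C) = √(2.9167) = 1.7078

Step 3 — r_{ij} = s_{ij} / (s_i · s_j):
  r[A,A] = 1 (diagonal).
  r[A,B] = 2.1667 / (1.893 · 2.3805) = 2.1667 / 4.5062 = 0.4808
  r[A,C] = 0.25 / (1.893 · 1.7078) = 0.25 / 3.2329 = 0.0773
  r[B,B] = 1 (diagonal).
  r[B,C] = 3.1667 / (2.3805 · 1.7078) = 3.1667 / 4.0654 = 0.7789
  r[C,C] = 1 (diagonal).

R is symmetric with unit diagonal. Assembling:

R = [[1, 0.4808, 0.0773],
 [0.4808, 1, 0.7789],
 [0.0773, 0.7789, 1]]


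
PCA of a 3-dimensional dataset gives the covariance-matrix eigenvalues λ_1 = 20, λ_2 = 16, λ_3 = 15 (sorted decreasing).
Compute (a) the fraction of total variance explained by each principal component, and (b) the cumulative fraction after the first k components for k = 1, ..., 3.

Step 1 — total variance = trace(Sigma) = Σ λ_i = 20 + 16 + 15 = 51.

Step 2 — fraction explained by component i = λ_i / Σ λ:
  PC1: 20/51 = 0.3922
  PC2: 16/51 = 0.3137
  PC3: 15/51 = 0.2941

Step 3 — cumulative fraction after k components = (λ_1 + ... + λ_k) / Σ λ:
  k = 1: 20/51 = 0.3922
  k = 2: (20 + 16)/51 = 36/51 = 0.7059
  k = 3: (20 + 16 + 15)/51 = 51/51 = 1

Summary (fraction, with percent):

explained: PC1 0.3922 (39.22%), PC2 0.3137 (31.37%), PC3 0.2941 (29.41%);  cumulative: 0.3922, 0.7059, 1


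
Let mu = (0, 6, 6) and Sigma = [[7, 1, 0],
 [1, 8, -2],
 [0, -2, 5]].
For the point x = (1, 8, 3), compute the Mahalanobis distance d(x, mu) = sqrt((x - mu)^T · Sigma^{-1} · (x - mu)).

Step 1 — centre the observation: (x - mu) = (1, 2, -3).

Step 2 — invert Sigma (cofactor / det for 3×3, or solve directly):
  Sigma^{-1} = [[0.1457, -0.0202, -0.0081],
 [-0.0202, 0.1417, 0.0567],
 [-0.0081, 0.0567, 0.2227]].

Step 3 — form the quadratic (x - mu)^T · Sigma^{-1} · (x - mu):
  Sigma^{-1} · (x - mu) = (0.1296, 0.0931, -0.5628).
  (x - mu)^T · [Sigma^{-1} · (x - mu)] = (1)·(0.1296) + (2)·(0.0931) + (-3)·(-0.5628) = 2.004.

Step 4 — take square root: d = √(2.004) ≈ 1.4156.

d(x, mu) = √(2.004) ≈ 1.4156


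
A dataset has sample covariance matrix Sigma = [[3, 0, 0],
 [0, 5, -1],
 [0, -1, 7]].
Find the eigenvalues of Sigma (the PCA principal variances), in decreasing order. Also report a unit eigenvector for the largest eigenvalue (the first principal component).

Step 1 — characteristic polynomial p(λ) = det(λI - Sigma) = λ³ - tr·λ² + c_1·λ - det, where tr = trace, c_1 = sum of the principal 2×2 minors, det = det(Sigma):
  tr = 3 + 5 + 7 = 15,
  c_1 = (3·5 - (0)²) + (3·7 - (0)²) + (5·7 - (-1)²) = 15 + 21 + 34 = 70,
  det = 3·(5·7 - (-1)²) - (0)·((0)·7 - (-1)·(0)) + (0)·((0)·(-1) - 5·(0)) = 3·(34) - (0)·(0) + (0)·(0) = 102.
  So p(λ) = λ³ - 15λ² + 70λ - 102.
Step 2 — look for an integer root (rational root theorem: any rational root is an integer divisor of 102). Testing λ = 3:
  p(3) = 27 - 135 + 210 - 102 = 0  ✓
  Dividing out (λ - 3): p(λ) = (λ - 3)(λ² - 12λ + 34).
Step 3 — remaining eigenvalues from the quadratic λ² - 12λ + 34 = 0:
  Δ = 12² - 4·34 = 144 - 136 = 8,  λ = (12 ± √8)/2 = (12 ± 2.8284)/2 ≈ 7.4142 or 4.5858.
  Sorted: λ_1 = 7.4142,  λ_2 = 4.5858,  λ_3 = 3  (check: sum = 15 = tr ✓).

Step 4 — unit eigenvector for λ_1 ≈ 7.4142: v spans the null space of (Sigma - λ_1 I), whose rows are
  r_1 = (-4.4142, 0, 0),  r_2 = (0, -2.4142, -1),  r_3 = (0, -1, -0.4142).
  v is orthogonal to every row, so take v ∝ r_1 × r_2 = ((0)·(-1) - (0)·(-2.4142), (0)·(0) - (-4.4142)·(-1), (-4.4142)·(-2.4142) - (0)·(0)) ≈ (0, -4.4142, 10.6569).
  Rescale (multiply by -1 so the first nonzero entry is positive): u = (0, 4.4142, -10.6569).
  ||u|| = √((0)² + (4.4142)² + (-10.6569)²) = √(133.0538) ≈ 11.5349,  v_1 = u/||u|| ≈ (0, 0.3827, -0.9239) (||v_1|| = 1).

λ_1 = 7.4142,  λ_2 = 4.5858,  λ_3 = 3;  v_1 ≈ (0, 0.3827, -0.9239)


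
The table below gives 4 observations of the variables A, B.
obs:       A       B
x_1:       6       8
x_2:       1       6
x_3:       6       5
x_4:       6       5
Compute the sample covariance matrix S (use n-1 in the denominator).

Step 1 — column means:
  mean(A) = (6 + 1 + 6 + 6) / 4 = 19/4 = 4.75
  mean(B) = (8 + 6 + 5 + 5) / 4 = 24/4 = 6

Step 2 — sample covariance S[i,j] = (1/(n-1)) · Σ_k (x_{k,i} - mean_i) · (x_{k,j} - mean_j), with n-1 = 3.
  S[A,A] = ((1.25)·(1.25) + (-3.75)·(-3.75) + (1.25)·(1.25) + (1.25)·(1.25)) / 3 = 18.75/3 = 6.25
  S[A,B] = ((1.25)·(2) + (-3.75)·(0) + (1.25)·(-1) + (1.25)·(-1)) / 3 = 0/3 = 0
  S[B,B] = ((2)·(2) + (0)·(0) + (-1)·(-1) + (-1)·(-1)) / 3 = 6/3 = 2

S is symmetric (S[j,i] = S[i,j]). Assembling:

S = [[6.25, 0],
 [0, 2]]


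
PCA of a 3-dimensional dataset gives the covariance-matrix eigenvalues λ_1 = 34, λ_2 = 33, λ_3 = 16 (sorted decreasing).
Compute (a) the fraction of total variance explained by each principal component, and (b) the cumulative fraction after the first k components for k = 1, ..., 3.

Step 1 — total variance = trace(Sigma) = Σ λ_i = 34 + 33 + 16 = 83.

Step 2 — fraction explained by component i = λ_i / Σ λ:
  PC1: 34/83 = 0.4096
  PC2: 33/83 = 0.3976
  PC3: 16/83 = 0.1928

Step 3 — cumulative fraction after k components = (λ_1 + ... + λ_k) / Σ λ:
  k = 1: 34/83 = 0.4096
  k = 2: (34 + 33)/83 = 67/83 = 0.8072
  k = 3: (34 + 33 + 16)/83 = 83/83 = 1

Summary (fraction, with percent):

explained: PC1 0.4096 (40.96%), PC2 0.3976 (39.76%), PC3 0.1928 (19.28%);  cumulative: 0.4096, 0.8072, 1


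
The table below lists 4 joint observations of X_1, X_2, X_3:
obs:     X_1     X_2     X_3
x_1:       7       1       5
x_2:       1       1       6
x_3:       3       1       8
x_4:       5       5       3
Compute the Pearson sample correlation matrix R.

Step 1 — column means:
  mean(X_1) = (7 + 1 + 3 + 5) / 4 = 16/4 = 4
  mean(X_2) = (1 + 1 + 1 + 5) / 4 = 8/4 = 2
  mean(X_3) = (5 + 6 + 8 + 3) / 4 = 22/4 = 5.5

Step 2 — sample variances and covariances s[i,j] = (1/(n-1)) · Σ_k (x_{k,i} - mean_i) · (x_{k,j} - mean_j), with n-1 = 3:
  s[X_1,X_1] = ((3)·(3) + (-3)·(-3) + (-1)·(-1) + (1)·(1)) / 3 = 20/3 = 6.6667
  s[X_1,X_2] = ((3)·(-1) + (-3)·(-1) + (-1)·(-1) + (1)·(3)) / 3 = 4/3 = 1.3333
  s[X_1,X_3] = ((3)·(-0.5) + (-3)·(0.5) + (-1)·(2.5) + (1)·(-2.5)) / 3 = -8/3 = -2.6667
  s[X_2,X_2] = ((-1)·(-1) + (-1)·(-1) + (-1)·(-1) + (3)·(3)) / 3 = 12/3 = 4
  s[X_2,X_3] = ((-1)·(-0.5) + (-1)·(0.5) + (-1)·(2.5) + (3)·(-2.5)) / 3 = -10/3 = -3.3333
  s[X_3,X_3] = ((-0.5)·(-0.5) + (0.5)·(0.5) + (2.5)·(2.5) + (-2.5)·(-2.5)) / 3 = 13/3 = 4.3333
  Sample standard deviations s_i = √(s[i,i]):
  s(X_1) = √(6.6667) = 2.582
  s(X_2) = √(4) = 2
  s(X_3) = √(4.3333) = 2.0817

Step 3 — r_{ij} = s_{ij} / (s_i · s_j):
  r[X_1,X_1] = 1 (diagonal).
  r[X_1,X_2] = 1.3333 / (2.582 · 2) = 1.3333 / 5.164 = 0.2582
  r[X_1,X_3] = -2.6667 / (2.582 · 2.0817) = -2.6667 / 5.3748 = -0.4961
  r[X_2,X_2] = 1 (diagonal).
  r[X_2,X_3] = -3.3333 / (2 · 2.0817) = -3.3333 / 4.1633 = -0.8006
  r[X_3,X_3] = 1 (diagonal).

R is symmetric with unit diagonal. Assembling:

R = [[1, 0.2582, -0.4961],
 [0.2582, 1, -0.8006],
 [-0.4961, -0.8006, 1]]


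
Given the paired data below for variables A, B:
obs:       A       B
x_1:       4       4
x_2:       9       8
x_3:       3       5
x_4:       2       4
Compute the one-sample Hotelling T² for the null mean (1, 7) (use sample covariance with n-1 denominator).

Step 1 — sample mean vector:
  mean(A) = (4 + 9 + 3 + 2) / 4 = 18/4 = 4.5
  mean(B) = (4 + 8 + 5 + 4) / 4 = 21/4 = 5.25
  x̄ = (4.5, 5.25),  deviation x̄ - mu_0 = (4.5, 5.25) - (1, 7) = (3.5, -1.75).

Step 2 — sample covariance matrix, S[i,j] = (1/(n-1)) · Σ_k (x_{k,i} - mean_i) · (x_{k,j} - mean_j), divisor n-1 = 3:
  S[A,A] = ((-0.5)·(-0.5) + (4.5)·(4.5) + (-1.5)·(-1.5) + (-2.5)·(-2.5)) / 3 = 29/3 = 9.6667
  S[A,B] = ((-0.5)·(-1.25) + (4.5)·(2.75) + (-1.5)·(-0.25) + (-2.5)·(-1.25)) / 3 = 16.5/3 = 5.5
  S[B,B] = ((-1.25)·(-1.25) + (2.75)·(2.75) + (-0.25)·(-0.25) + (-1.25)·(-1.25)) / 3 = 10.75/3 = 3.5833
  S = [[9.6667, 5.5],
 [5.5, 3.5833]].

Step 3 — invert S. det(S) = 9.6667·3.5833 - (5.5)² = 4.3889.
  S^{-1} = (1/det) · [[d, -b], [-b, a]] = [[0.8165, -1.2532],
 [-1.2532, 2.2025]].

Step 4 — quadratic form (x̄ - mu_0)^T · S^{-1} · (x̄ - mu_0):
  S^{-1} · (x̄ - mu_0) = (5.0506, -8.2405),
  (x̄ - mu_0)^T · [...] = (3.5)·(5.0506) + (-1.75)·(-8.2405) = 32.0981.

Step 5 — scale by n: T² = 4 · 32.0981 = 128.3924.

T² ≈ 128.3924


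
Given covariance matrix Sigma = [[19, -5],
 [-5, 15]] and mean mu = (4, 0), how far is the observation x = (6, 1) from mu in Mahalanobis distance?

Step 1 — centre the observation: (x - mu) = (2, 1).

Step 2 — invert Sigma. det(Sigma) = 19·15 - (-5)² = 260.
  Sigma^{-1} = (1/det) · [[d, -b], [-b, a]] = [[0.0577, 0.0192],
 [0.0192, 0.0731]].

Step 3 — form the quadratic (x - mu)^T · Sigma^{-1} · (x - mu):
  Sigma^{-1} · (x - mu) = (0.1346, 0.1115).
  (x - mu)^T · [Sigma^{-1} · (x - mu)] = (2)·(0.1346) + (1)·(0.1115) = 0.3808.

Step 4 — take square root: d = √(0.3808) ≈ 0.6171.

d(x, mu) = √(0.3808) ≈ 0.6171


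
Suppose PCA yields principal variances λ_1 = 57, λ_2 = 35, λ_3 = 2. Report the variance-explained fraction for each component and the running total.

Step 1 — total variance = trace(Sigma) = Σ λ_i = 57 + 35 + 2 = 94.

Step 2 — fraction explained by component i = λ_i / Σ λ:
  PC1: 57/94 = 0.6064
  PC2: 35/94 = 0.3723
  PC3: 2/94 = 0.0213

Step 3 — cumulative fraction after k components = (λ_1 + ... + λ_k) / Σ λ:
  k = 1: 57/94 = 0.6064
  k = 2: (57 + 35)/94 = 92/94 = 0.9787
  k = 3: (57 + 35 + 2)/94 = 94/94 = 1

Summary (fraction, with percent):

explained: PC1 0.6064 (60.64%), PC2 0.3723 (37.23%), PC3 0.0213 (2.13%);  cumulative: 0.6064, 0.9787, 1


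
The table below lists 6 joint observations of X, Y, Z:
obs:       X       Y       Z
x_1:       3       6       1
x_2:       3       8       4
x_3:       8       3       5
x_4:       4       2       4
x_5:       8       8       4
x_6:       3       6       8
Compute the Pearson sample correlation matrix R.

Step 1 — column means:
  mean(X) = (3 + 3 + 8 + 4 + 8 + 3) / 6 = 29/6 = 4.8333
  mean(Y) = (6 + 8 + 3 + 2 + 8 + 6) / 6 = 33/6 = 5.5
  mean(Z) = (1 + 4 + 5 + 4 + 4 + 8) / 6 = 26/6 = 4.3333

Step 2 — sample variances and covariances s[i,j] = (1/(n-1)) · Σ_k (x_{k,i} - mean_i) · (x_{k,j} - mean_j), with n-1 = 5:
  s[X,X] = ((-1.8333)·(-1.8333) + (-1.8333)·(-1.8333) + (3.1667)·(3.1667) + (-0.8333)·(-0.8333) + (3.1667)·(3.1667) + (-1.8333)·(-1.8333)) / 5 = 30.8333/5 = 6.1667
  s[X,Y] = ((-1.8333)·(0.5) + (-1.8333)·(2.5) + (3.1667)·(-2.5) + (-0.8333)·(-3.5) + (3.1667)·(2.5) + (-1.8333)·(0.5)) / 5 = -3.5/5 = -0.7
  s[X,Z] = ((-1.8333)·(-3.3333) + (-1.8333)·(-0.3333) + (3.1667)·(0.6667) + (-0.8333)·(-0.3333) + (3.1667)·(-0.3333) + (-1.8333)·(3.6667)) / 5 = 1.3333/5 = 0.2667
  s[Y,Y] = ((0.5)·(0.5) + (2.5)·(2.5) + (-2.5)·(-2.5) + (-3.5)·(-3.5) + (2.5)·(2.5) + (0.5)·(0.5)) / 5 = 31.5/5 = 6.3
  s[Y,Z] = ((0.5)·(-3.3333) + (2.5)·(-0.3333) + (-2.5)·(0.6667) + (-3.5)·(-0.3333) + (2.5)·(-0.3333) + (0.5)·(3.6667)) / 5 = -2/5 = -0.4
  s[Z,Z] = ((-3.3333)·(-3.3333) + (-0.3333)·(-0.3333) + (0.6667)·(0.6667) + (-0.3333)·(-0.3333) + (-0.3333)·(-0.3333) + (3.6667)·(3.6667)) / 5 = 25.3333/5 = 5.0667
  Sample standard deviations s_i = √(s[i,i]):
  s(X) = √(6.1667) = 2.4833
  s(Y) = √(6.3) = 2.51
  s(Z) = √(5.0667) = 2.2509

Step 3 — r_{ij} = s_{ij} / (s_i · s_j):
  r[X,X] = 1 (diagonal).
  r[X,Y] = -0.7 / (2.4833 · 2.51) = -0.7 / 6.233 = -0.1123
  r[X,Z] = 0.2667 / (2.4833 · 2.2509) = 0.2667 / 5.5897 = 0.0477
  r[Y,Y] = 1 (diagonal).
  r[Y,Z] = -0.4 / (2.51 · 2.2509) = -0.4 / 5.6498 = -0.0708
  r[Z,Z] = 1 (diagonal).

R is symmetric with unit diagonal. Assembling:

R = [[1, -0.1123, 0.0477],
 [-0.1123, 1, -0.0708],
 [0.0477, -0.0708, 1]]


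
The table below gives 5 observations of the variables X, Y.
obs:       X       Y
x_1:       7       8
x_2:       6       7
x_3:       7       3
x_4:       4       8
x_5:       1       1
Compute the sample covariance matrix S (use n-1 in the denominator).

Step 1 — column means:
  mean(X) = (7 + 6 + 7 + 4 + 1) / 5 = 25/5 = 5
  mean(Y) = (8 + 7 + 3 + 8 + 1) / 5 = 27/5 = 5.4

Step 2 — sample covariance S[i,j] = (1/(n-1)) · Σ_k (x_{k,i} - mean_i) · (x_{k,j} - mean_j), with n-1 = 4.
  S[X,X] = ((2)·(2) + (1)·(1) + (2)·(2) + (-1)·(-1) + (-4)·(-4)) / 4 = 26/4 = 6.5
  S[X,Y] = ((2)·(2.6) + (1)·(1.6) + (2)·(-2.4) + (-1)·(2.6) + (-4)·(-4.4)) / 4 = 17/4 = 4.25
  S[Y,Y] = ((2.6)·(2.6) + (1.6)·(1.6) + (-2.4)·(-2.4) + (2.6)·(2.6) + (-4.4)·(-4.4)) / 4 = 41.2/4 = 10.3

S is symmetric (S[j,i] = S[i,j]). Assembling:

S = [[6.5, 4.25],
 [4.25, 10.3]]


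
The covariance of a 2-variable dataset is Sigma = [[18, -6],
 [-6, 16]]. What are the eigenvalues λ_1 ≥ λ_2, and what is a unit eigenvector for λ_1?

Step 1 — characteristic polynomial of 2×2 Sigma:
  det(Sigma - λI) = λ² - trace · λ + det = 0.
  trace = 18 + 16 = 34, det = 18·16 - (-6)² = 252.
Step 2 — discriminant:
  Δ = trace² - 4·det = 1156 - 1008 = 148.
Step 3 — eigenvalues:
  λ = (trace ± √Δ)/2 = (34 ± 12.1655)/2,
  λ_1 = 23.0828,  λ_2 = 10.9172.

Step 4 — unit eigenvector for λ_1: solve (Sigma - λ_1 I)v = 0. First row:
  (18 - 23.0828)·v_x + (-6)·v_y = 0, i.e. (-5.0828)·v_x + (-6)·v_y = 0,
  so v ∝ (b, λ_1 - a) = (-6, 5.0828); multiply by -1 so the first entry is positive: u = (6, -5.0828).
  ||u|| = √((6)² + (-5.0828)²) = √(61.8345) ≈ 7.8635,
  v_1 = u/||u|| ≈ (0.763, -0.6464) (||v_1|| = 1).

λ_1 = 23.0828,  λ_2 = 10.9172;  v_1 ≈ (0.763, -0.6464)


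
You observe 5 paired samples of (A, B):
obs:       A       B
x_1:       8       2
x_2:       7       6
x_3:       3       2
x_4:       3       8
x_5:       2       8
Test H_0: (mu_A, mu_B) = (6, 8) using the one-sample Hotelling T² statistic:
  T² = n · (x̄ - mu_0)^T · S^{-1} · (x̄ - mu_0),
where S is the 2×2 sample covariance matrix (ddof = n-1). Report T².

Step 1 — sample mean vector:
  mean(A) = (8 + 7 + 3 + 3 + 2) / 5 = 23/5 = 4.6
  mean(B) = (2 + 6 + 2 + 8 + 8) / 5 = 26/5 = 5.2
  x̄ = (4.6, 5.2),  deviation x̄ - mu_0 = (4.6, 5.2) - (6, 8) = (-1.4, -2.8).

Step 2 — sample covariance matrix, S[i,j] = (1/(n-1)) · Σ_k (x_{k,i} - mean_i) · (x_{k,j} - mean_j), divisor n-1 = 4:
  S[A,A] = ((3.4)·(3.4) + (2.4)·(2.4) + (-1.6)·(-1.6) + (-1.6)·(-1.6) + (-2.6)·(-2.6)) / 4 = 29.2/4 = 7.3
  S[A,B] = ((3.4)·(-3.2) + (2.4)·(0.8) + (-1.6)·(-3.2) + (-1.6)·(2.8) + (-2.6)·(2.8)) / 4 = -15.6/4 = -3.9
  S[B,B] = ((-3.2)·(-3.2) + (0.8)·(0.8) + (-3.2)·(-3.2) + (2.8)·(2.8) + (2.8)·(2.8)) / 4 = 36.8/4 = 9.2
  S = [[7.3, -3.9],
 [-3.9, 9.2]].

Step 3 — invert S. det(S) = 7.3·9.2 - (-3.9)² = 51.95.
  S^{-1} = (1/det) · [[d, -b], [-b, a]] = [[0.1771, 0.0751],
 [0.0751, 0.1405]].

Step 4 — quadratic form (x̄ - mu_0)^T · S^{-1} · (x̄ - mu_0):
  S^{-1} · (x̄ - mu_0) = (-0.4581, -0.4986),
  (x̄ - mu_0)^T · [...] = (-1.4)·(-0.4581) + (-2.8)·(-0.4986) = 2.0373.

Step 5 — scale by n: T² = 5 · 2.0373 = 10.1867.

T² ≈ 10.1867


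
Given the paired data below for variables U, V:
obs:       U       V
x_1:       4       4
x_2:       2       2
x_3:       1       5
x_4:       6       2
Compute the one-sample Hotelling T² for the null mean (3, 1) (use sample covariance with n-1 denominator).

Step 1 — sample mean vector:
  mean(U) = (4 + 2 + 1 + 6) / 4 = 13/4 = 3.25
  mean(V) = (4 + 2 + 5 + 2) / 4 = 13/4 = 3.25
  x̄ = (3.25, 3.25),  deviation x̄ - mu_0 = (3.25, 3.25) - (3, 1) = (0.25, 2.25).

Step 2 — sample covariance matrix, S[i,j] = (1/(n-1)) · Σ_k (x_{k,i} - mean_i) · (x_{k,j} - mean_j), divisor n-1 = 3:
  S[U,U] = ((0.75)·(0.75) + (-1.25)·(-1.25) + (-2.25)·(-2.25) + (2.75)·(2.75)) / 3 = 14.75/3 = 4.9167
  S[U,V] = ((0.75)·(0.75) + (-1.25)·(-1.25) + (-2.25)·(1.75) + (2.75)·(-1.25)) / 3 = -5.25/3 = -1.75
  S[V,V] = ((0.75)·(0.75) + (-1.25)·(-1.25) + (1.75)·(1.75) + (-1.25)·(-1.25)) / 3 = 6.75/3 = 2.25
  S = [[4.9167, -1.75],
 [-1.75, 2.25]].

Step 3 — invert S. det(S) = 4.9167·2.25 - (-1.75)² = 8.
  S^{-1} = (1/det) · [[d, -b], [-b, a]] = [[0.2812, 0.2188],
 [0.2188, 0.6146]].

Step 4 — quadratic form (x̄ - mu_0)^T · S^{-1} · (x̄ - mu_0):
  S^{-1} · (x̄ - mu_0) = (0.5625, 1.4375),
  (x̄ - mu_0)^T · [...] = (0.25)·(0.5625) + (2.25)·(1.4375) = 3.375.

Step 5 — scale by n: T² = 4 · 3.375 = 13.5.

T² ≈ 13.5


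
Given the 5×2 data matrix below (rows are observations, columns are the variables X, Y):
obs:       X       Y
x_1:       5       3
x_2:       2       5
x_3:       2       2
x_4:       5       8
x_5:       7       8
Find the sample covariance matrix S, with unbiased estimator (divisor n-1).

Step 1 — column means:
  mean(X) = (5 + 2 + 2 + 5 + 7) / 5 = 21/5 = 4.2
  mean(Y) = (3 + 5 + 2 + 8 + 8) / 5 = 26/5 = 5.2

Step 2 — sample covariance S[i,j] = (1/(n-1)) · Σ_k (x_{k,i} - mean_i) · (x_{k,j} - mean_j), with n-1 = 4.
  S[X,X] = ((0.8)·(0.8) + (-2.2)·(-2.2) + (-2.2)·(-2.2) + (0.8)·(0.8) + (2.8)·(2.8)) / 4 = 18.8/4 = 4.7
  S[X,Y] = ((0.8)·(-2.2) + (-2.2)·(-0.2) + (-2.2)·(-3.2) + (0.8)·(2.8) + (2.8)·(2.8)) / 4 = 15.8/4 = 3.95
  S[Y,Y] = ((-2.2)·(-2.2) + (-0.2)·(-0.2) + (-3.2)·(-3.2) + (2.8)·(2.8) + (2.8)·(2.8)) / 4 = 30.8/4 = 7.7

S is symmetric (S[j,i] = S[i,j]). Assembling:

S = [[4.7, 3.95],
 [3.95, 7.7]]


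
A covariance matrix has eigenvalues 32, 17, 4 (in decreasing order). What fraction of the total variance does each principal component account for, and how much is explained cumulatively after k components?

Step 1 — total variance = trace(Sigma) = Σ λ_i = 32 + 17 + 4 = 53.

Step 2 — fraction explained by component i = λ_i / Σ λ:
  PC1: 32/53 = 0.6038
  PC2: 17/53 = 0.3208
  PC3: 4/53 = 0.0755

Step 3 — cumulative fraction after k components = (λ_1 + ... + λ_k) / Σ λ:
  k = 1: 32/53 = 0.6038
  k = 2: (32 + 17)/53 = 49/53 = 0.9245
  k = 3: (32 + 17 + 4)/53 = 53/53 = 1

Summary (fraction, with percent):

explained: PC1 0.6038 (60.38%), PC2 0.3208 (32.08%), PC3 0.0755 (7.55%);  cumulative: 0.6038, 0.9245, 1


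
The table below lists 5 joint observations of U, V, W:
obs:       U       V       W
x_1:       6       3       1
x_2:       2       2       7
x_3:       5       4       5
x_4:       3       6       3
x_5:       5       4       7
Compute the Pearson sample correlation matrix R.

Step 1 — column means:
  mean(U) = (6 + 2 + 5 + 3 + 5) / 5 = 21/5 = 4.2
  mean(V) = (3 + 2 + 4 + 6 + 4) / 5 = 19/5 = 3.8
  mean(W) = (1 + 7 + 5 + 3 + 7) / 5 = 23/5 = 4.6

Step 2 — sample variances and covariances s[i,j] = (1/(n-1)) · Σ_k (x_{k,i} - mean_i) · (x_{k,j} - mean_j), with n-1 = 4:
  s[U,U] = ((1.8)·(1.8) + (-2.2)·(-2.2) + (0.8)·(0.8) + (-1.2)·(-1.2) + (0.8)·(0.8)) / 4 = 10.8/4 = 2.7
  s[U,V] = ((1.8)·(-0.8) + (-2.2)·(-1.8) + (0.8)·(0.2) + (-1.2)·(2.2) + (0.8)·(0.2)) / 4 = 0.2/4 = 0.05
  s[U,W] = ((1.8)·(-3.6) + (-2.2)·(2.4) + (0.8)·(0.4) + (-1.2)·(-1.6) + (0.8)·(2.4)) / 4 = -7.6/4 = -1.9
  s[V,V] = ((-0.8)·(-0.8) + (-1.8)·(-1.8) + (0.2)·(0.2) + (2.2)·(2.2) + (0.2)·(0.2)) / 4 = 8.8/4 = 2.2
  s[V,W] = ((-0.8)·(-3.6) + (-1.8)·(2.4) + (0.2)·(0.4) + (2.2)·(-1.6) + (0.2)·(2.4)) / 4 = -4.4/4 = -1.1
  s[W,W] = ((-3.6)·(-3.6) + (2.4)·(2.4) + (0.4)·(0.4) + (-1.6)·(-1.6) + (2.4)·(2.4)) / 4 = 27.2/4 = 6.8
  Sample standard deviations s_i = √(s[i,i]):
  s(U) = √(2.7) = 1.6432
  s(V) = √(2.2) = 1.4832
  s(W) = √(6.8) = 2.6077

Step 3 — r_{ij} = s_{ij} / (s_i · s_j):
  r[U,U] = 1 (diagonal).
  r[U,V] = 0.05 / (1.6432 · 1.4832) = 0.05 / 2.4372 = 0.0205
  r[U,W] = -1.9 / (1.6432 · 2.6077) = -1.9 / 4.2849 = -0.4434
  r[V,V] = 1 (diagonal).
  r[V,W] = -1.1 / (1.4832 · 2.6077) = -1.1 / 3.8678 = -0.2844
  r[W,W] = 1 (diagonal).

R is symmetric with unit diagonal. Assembling:

R = [[1, 0.0205, -0.4434],
 [0.0205, 1, -0.2844],
 [-0.4434, -0.2844, 1]]


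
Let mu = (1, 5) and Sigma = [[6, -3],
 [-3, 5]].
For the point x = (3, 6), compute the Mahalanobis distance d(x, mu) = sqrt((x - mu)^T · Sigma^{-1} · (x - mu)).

Step 1 — centre the observation: (x - mu) = (2, 1).

Step 2 — invert Sigma. det(Sigma) = 6·5 - (-3)² = 21.
  Sigma^{-1} = (1/det) · [[d, -b], [-b, a]] = [[0.2381, 0.1429],
 [0.1429, 0.2857]].

Step 3 — form the quadratic (x - mu)^T · Sigma^{-1} · (x - mu):
  Sigma^{-1} · (x - mu) = (0.619, 0.5714).
  (x - mu)^T · [Sigma^{-1} · (x - mu)] = (2)·(0.619) + (1)·(0.5714) = 1.8095.

Step 4 — take square root: d = √(1.8095) ≈ 1.3452.

d(x, mu) = √(1.8095) ≈ 1.3452


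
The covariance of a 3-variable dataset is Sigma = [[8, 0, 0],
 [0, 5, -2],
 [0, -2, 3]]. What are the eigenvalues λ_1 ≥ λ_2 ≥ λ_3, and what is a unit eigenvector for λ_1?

Step 1 — characteristic polynomial p(λ) = det(λI - Sigma) = λ³ - tr·λ² + c_1·λ - det, where tr = trace, c_1 = sum of the principal 2×2 minors, det = det(Sigma):
  tr = 8 + 5 + 3 = 16,
  c_1 = (8·5 - (0)²) + (8·3 - (0)²) + (5·3 - (-2)²) = 40 + 24 + 11 = 75,
  det = 8·(5·3 - (-2)²) - (0)·((0)·3 - (-2)·(0)) + (0)·((0)·(-2) - 5·(0)) = 8·(11) - (0)·(0) + (0)·(0) = 88.
  So p(λ) = λ³ - 16λ² + 75λ - 88.
Step 2 — look for an integer root (rational root theorem: any rational root is an integer divisor of 88). Testing λ = 8:
  p(8) = 512 - 1024 + 600 - 88 = 0  ✓
  Dividing out (λ - 8): p(λ) = (λ - 8)(λ² - 8λ + 11).
Step 3 — remaining eigenvalues from the quadratic λ² - 8λ + 11 = 0:
  Δ = 8² - 4·11 = 64 - 44 = 20,  λ = (8 ± √20)/2 = (8 ± 4.4721)/2 ≈ 6.2361 or 1.7639.
  Sorted: λ_1 = 8,  λ_2 = 6.2361,  λ_3 = 1.7639  (check: sum = 16 = tr ✓).

Step 4 — unit eigenvector for λ_1 = 8: v spans the null space of (Sigma - λ_1 I), whose rows are
  r_1 = (0, 0, 0),  r_2 = (0, -3, -2),  r_3 = (0, -2, -5).
  v is orthogonal to every row, so take v ∝ r_2 × r_3 = ((-3)·(-5) - (-2)·(-2), (-2)·(0) - (0)·(-5), (0)·(-2) - (-3)·(0)) = (11, 0, 0).
  Rescale (divide by 11): u = (1, 0, 0).
  ||u|| = √((1)² + (0)² + (0)²) = √(1) = 1,  v_1 = u/||u|| ≈ (1, 0, 0) (||v_1|| = 1).

λ_1 = 8,  λ_2 = 6.2361,  λ_3 = 1.7639;  v_1 ≈ (1, 0, 0)


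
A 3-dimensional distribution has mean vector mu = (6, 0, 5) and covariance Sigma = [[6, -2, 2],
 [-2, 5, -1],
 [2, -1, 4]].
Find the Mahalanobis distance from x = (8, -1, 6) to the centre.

Step 1 — centre the observation: (x - mu) = (2, -1, 1).

Step 2 — invert Sigma (cofactor / det for 3×3, or solve directly):
  Sigma^{-1} = [[0.2209, 0.0698, -0.093],
 [0.0698, 0.2326, 0.0233],
 [-0.093, 0.0233, 0.3023]].

Step 3 — form the quadratic (x - mu)^T · Sigma^{-1} · (x - mu):
  Sigma^{-1} · (x - mu) = (0.2791, -0.0698, 0.093).
  (x - mu)^T · [Sigma^{-1} · (x - mu)] = (2)·(0.2791) + (-1)·(-0.0698) + (1)·(0.093) = 0.7209.

Step 4 — take square root: d = √(0.7209) ≈ 0.8491.

d(x, mu) = √(0.7209) ≈ 0.8491


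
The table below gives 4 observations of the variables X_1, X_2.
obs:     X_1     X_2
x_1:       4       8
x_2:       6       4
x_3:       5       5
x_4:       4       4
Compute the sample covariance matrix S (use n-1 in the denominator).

Step 1 — column means:
  mean(X_1) = (4 + 6 + 5 + 4) / 4 = 19/4 = 4.75
  mean(X_2) = (8 + 4 + 5 + 4) / 4 = 21/4 = 5.25

Step 2 — sample covariance S[i,j] = (1/(n-1)) · Σ_k (x_{k,i} - mean_i) · (x_{k,j} - mean_j), with n-1 = 3.
  S[X_1,X_1] = ((-0.75)·(-0.75) + (1.25)·(1.25) + (0.25)·(0.25) + (-0.75)·(-0.75)) / 3 = 2.75/3 = 0.9167
  S[X_1,X_2] = ((-0.75)·(2.75) + (1.25)·(-1.25) + (0.25)·(-0.25) + (-0.75)·(-1.25)) / 3 = -2.75/3 = -0.9167
  S[X_2,X_2] = ((2.75)·(2.75) + (-1.25)·(-1.25) + (-0.25)·(-0.25) + (-1.25)·(-1.25)) / 3 = 10.75/3 = 3.5833

S is symmetric (S[j,i] = S[i,j]). Assembling:

S = [[0.9167, -0.9167],
 [-0.9167, 3.5833]]


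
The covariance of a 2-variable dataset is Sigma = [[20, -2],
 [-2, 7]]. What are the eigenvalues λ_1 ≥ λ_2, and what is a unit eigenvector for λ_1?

Step 1 — characteristic polynomial of 2×2 Sigma:
  det(Sigma - λI) = λ² - trace · λ + det = 0.
  trace = 20 + 7 = 27, det = 20·7 - (-2)² = 136.
Step 2 — discriminant:
  Δ = trace² - 4·det = 729 - 544 = 185.
Step 3 — eigenvalues:
  λ = (trace ± √Δ)/2 = (27 ± 13.6015)/2,
  λ_1 = 20.3007,  λ_2 = 6.6993.

Step 4 — unit eigenvector for λ_1: solve (Sigma - λ_1 I)v = 0. First row:
  (20 - 20.3007)·v_x + (-2)·v_y = 0, i.e. (-0.3007)·v_x + (-2)·v_y = 0,
  so v ∝ (b, λ_1 - a) = (-2, 0.3007); multiply by -1 so the first entry is positive: u = (2, -0.3007).
  ||u|| = √((2)² + (-0.3007)²) = √(4.0904) ≈ 2.0225,
  v_1 = u/||u|| ≈ (0.9889, -0.1487) (||v_1|| = 1).

λ_1 = 20.3007,  λ_2 = 6.6993;  v_1 ≈ (0.9889, -0.1487)


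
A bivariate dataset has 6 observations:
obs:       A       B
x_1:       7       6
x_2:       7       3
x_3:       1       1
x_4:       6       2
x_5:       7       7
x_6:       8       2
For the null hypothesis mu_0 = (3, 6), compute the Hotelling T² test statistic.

Step 1 — sample mean vector:
  mean(A) = (7 + 7 + 1 + 6 + 7 + 8) / 6 = 36/6 = 6
  mean(B) = (6 + 3 + 1 + 2 + 7 + 2) / 6 = 21/6 = 3.5
  x̄ = (6, 3.5),  deviation x̄ - mu_0 = (6, 3.5) - (3, 6) = (3, -2.5).

Step 2 — sample covariance matrix, S[i,j] = (1/(n-1)) · Σ_k (x_{k,i} - mean_i) · (x_{k,j} - mean_j), divisor n-1 = 5:
  S[A,A] = ((1)·(1) + (1)·(1) + (-5)·(-5) + (0)·(0) + (1)·(1) + (2)·(2)) / 5 = 32/5 = 6.4
  S[A,B] = ((1)·(2.5) + (1)·(-0.5) + (-5)·(-2.5) + (0)·(-1.5) + (1)·(3.5) + (2)·(-1.5)) / 5 = 15/5 = 3
  S[B,B] = ((2.5)·(2.5) + (-0.5)·(-0.5) + (-2.5)·(-2.5) + (-1.5)·(-1.5) + (3.5)·(3.5) + (-1.5)·(-1.5)) / 5 = 29.5/5 = 5.9
  S = [[6.4, 3],
 [3, 5.9]].

Step 3 — invert S. det(S) = 6.4·5.9 - (3)² = 28.76.
  S^{-1} = (1/det) · [[d, -b], [-b, a]] = [[0.2051, -0.1043],
 [-0.1043, 0.2225]].

Step 4 — quadratic form (x̄ - mu_0)^T · S^{-1} · (x̄ - mu_0):
  S^{-1} · (x̄ - mu_0) = (0.8762, -0.8693),
  (x̄ - mu_0)^T · [...] = (3)·(0.8762) + (-2.5)·(-0.8693) = 4.8018.

Step 5 — scale by n: T² = 6 · 4.8018 = 28.8108.

T² ≈ 28.8108


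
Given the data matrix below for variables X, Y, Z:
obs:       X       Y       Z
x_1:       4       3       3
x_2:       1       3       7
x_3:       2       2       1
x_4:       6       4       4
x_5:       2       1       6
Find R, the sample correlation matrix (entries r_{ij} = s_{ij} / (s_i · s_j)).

Step 1 — column means:
  mean(X) = (4 + 1 + 2 + 6 + 2) / 5 = 15/5 = 3
  mean(Y) = (3 + 3 + 2 + 4 + 1) / 5 = 13/5 = 2.6
  mean(Z) = (3 + 7 + 1 + 4 + 6) / 5 = 21/5 = 4.2

Step 2 — sample variances and covariances s[i,j] = (1/(n-1)) · Σ_k (x_{k,i} - mean_i) · (x_{k,j} - mean_j), with n-1 = 4:
  s[X,X] = ((1)·(1) + (-2)·(-2) + (-1)·(-1) + (3)·(3) + (-1)·(-1)) / 4 = 16/4 = 4
  s[X,Y] = ((1)·(0.4) + (-2)·(0.4) + (-1)·(-0.6) + (3)·(1.4) + (-1)·(-1.6)) / 4 = 6/4 = 1.5
  s[X,Z] = ((1)·(-1.2) + (-2)·(2.8) + (-1)·(-3.2) + (3)·(-0.2) + (-1)·(1.8)) / 4 = -6/4 = -1.5
  s[Y,Y] = ((0.4)·(0.4) + (0.4)·(0.4) + (-0.6)·(-0.6) + (1.4)·(1.4) + (-1.6)·(-1.6)) / 4 = 5.2/4 = 1.3
  s[Y,Z] = ((0.4)·(-1.2) + (0.4)·(2.8) + (-0.6)·(-3.2) + (1.4)·(-0.2) + (-1.6)·(1.8)) / 4 = -0.6/4 = -0.15
  s[Z,Z] = ((-1.2)·(-1.2) + (2.8)·(2.8) + (-3.2)·(-3.2) + (-0.2)·(-0.2) + (1.8)·(1.8)) / 4 = 22.8/4 = 5.7
  Sample standard deviations s_i = √(s[i,i]):
  s(X) = √(4) = 2
  s(Y) = √(1.3) = 1.1402
  s(Z) = √(5.7) = 2.3875

Step 3 — r_{ij} = s_{ij} / (s_i · s_j):
  r[X,X] = 1 (diagonal).
  r[X,Y] = 1.5 / (2 · 1.1402) = 1.5 / 2.2804 = 0.6578
  r[X,Z] = -1.5 / (2 · 2.3875) = -1.5 / 4.7749 = -0.3141
  r[Y,Y] = 1 (diagonal).
  r[Y,Z] = -0.15 / (1.1402 · 2.3875) = -0.15 / 2.7221 = -0.0551
  r[Z,Z] = 1 (diagonal).

R is symmetric with unit diagonal. Assembling:

R = [[1, 0.6578, -0.3141],
 [0.6578, 1, -0.0551],
 [-0.3141, -0.0551, 1]]


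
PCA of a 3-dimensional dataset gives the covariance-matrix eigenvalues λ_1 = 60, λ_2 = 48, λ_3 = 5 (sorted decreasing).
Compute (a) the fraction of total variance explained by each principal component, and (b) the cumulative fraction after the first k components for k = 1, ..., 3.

Step 1 — total variance = trace(Sigma) = Σ λ_i = 60 + 48 + 5 = 113.

Step 2 — fraction explained by component i = λ_i / Σ λ:
  PC1: 60/113 = 0.531
  PC2: 48/113 = 0.4248
  PC3: 5/113 = 0.0442

Step 3 — cumulative fraction after k components = (λ_1 + ... + λ_k) / Σ λ:
  k = 1: 60/113 = 0.531
  k = 2: (60 + 48)/113 = 108/113 = 0.9558
  k = 3: (60 + 48 + 5)/113 = 113/113 = 1

Summary (fraction, with percent):

explained: PC1 0.531 (53.1%), PC2 0.4248 (42.48%), PC3 0.0442 (4.42%);  cumulative: 0.531, 0.9558, 1


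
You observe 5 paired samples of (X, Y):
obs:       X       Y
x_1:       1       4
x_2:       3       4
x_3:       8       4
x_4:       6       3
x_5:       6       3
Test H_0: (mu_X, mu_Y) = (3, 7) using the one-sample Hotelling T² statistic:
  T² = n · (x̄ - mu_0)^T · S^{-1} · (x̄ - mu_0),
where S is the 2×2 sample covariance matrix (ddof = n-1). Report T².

Step 1 — sample mean vector:
  mean(X) = (1 + 3 + 8 + 6 + 6) / 5 = 24/5 = 4.8
  mean(Y) = (4 + 4 + 4 + 3 + 3) / 5 = 18/5 = 3.6
  x̄ = (4.8, 3.6),  deviation x̄ - mu_0 = (4.8, 3.6) - (3, 7) = (1.8, -3.4).

Step 2 — sample covariance matrix, S[i,j] = (1/(n-1)) · Σ_k (x_{k,i} - mean_i) · (x_{k,j} - mean_j), divisor n-1 = 4:
  S[X,X] = ((-3.8)·(-3.8) + (-1.8)·(-1.8) + (3.2)·(3.2) + (1.2)·(1.2) + (1.2)·(1.2)) / 4 = 30.8/4 = 7.7
  S[X,Y] = ((-3.8)·(0.4) + (-1.8)·(0.4) + (3.2)·(0.4) + (1.2)·(-0.6) + (1.2)·(-0.6)) / 4 = -2.4/4 = -0.6
  S[Y,Y] = ((0.4)·(0.4) + (0.4)·(0.4) + (0.4)·(0.4) + (-0.6)·(-0.6) + (-0.6)·(-0.6)) / 4 = 1.2/4 = 0.3
  S = [[7.7, -0.6],
 [-0.6, 0.3]].

Step 3 — invert S. det(S) = 7.7·0.3 - (-0.6)² = 1.95.
  S^{-1} = (1/det) · [[d, -b], [-b, a]] = [[0.1538, 0.3077],
 [0.3077, 3.9487]].

Step 4 — quadratic form (x̄ - mu_0)^T · S^{-1} · (x̄ - mu_0):
  S^{-1} · (x̄ - mu_0) = (-0.7692, -12.8718),
  (x̄ - mu_0)^T · [...] = (1.8)·(-0.7692) + (-3.4)·(-12.8718) = 42.3795.

Step 5 — scale by n: T² = 5 · 42.3795 = 211.8974.

T² ≈ 211.8974


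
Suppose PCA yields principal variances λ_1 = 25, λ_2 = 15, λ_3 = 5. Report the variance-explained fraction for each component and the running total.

Step 1 — total variance = trace(Sigma) = Σ λ_i = 25 + 15 + 5 = 45.

Step 2 — fraction explained by component i = λ_i / Σ λ:
  PC1: 25/45 = 0.5556
  PC2: 15/45 = 0.3333
  PC3: 5/45 = 0.1111

Step 3 — cumulative fraction after k components = (λ_1 + ... + λ_k) / Σ λ:
  k = 1: 25/45 = 0.5556
  k = 2: (25 + 15)/45 = 40/45 = 0.8889
  k = 3: (25 + 15 + 5)/45 = 45/45 = 1

Summary (fraction, with percent):

explained: PC1 0.5556 (55.56%), PC2 0.3333 (33.33%), PC3 0.1111 (11.11%);  cumulative: 0.5556, 0.8889, 1


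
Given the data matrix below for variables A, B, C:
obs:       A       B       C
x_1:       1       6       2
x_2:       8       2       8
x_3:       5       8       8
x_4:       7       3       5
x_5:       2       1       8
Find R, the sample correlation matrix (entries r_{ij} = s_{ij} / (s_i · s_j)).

Step 1 — column means:
  mean(A) = (1 + 8 + 5 + 7 + 2) / 5 = 23/5 = 4.6
  mean(B) = (6 + 2 + 8 + 3 + 1) / 5 = 20/5 = 4
  mean(C) = (2 + 8 + 8 + 5 + 8) / 5 = 31/5 = 6.2

Step 2 — sample variances and covariances s[i,j] = (1/(n-1)) · Σ_k (x_{k,i} - mean_i) · (x_{k,j} - mean_j), with n-1 = 4:
  s[A,A] = ((-3.6)·(-3.6) + (3.4)·(3.4) + (0.4)·(0.4) + (2.4)·(2.4) + (-2.6)·(-2.6)) / 4 = 37.2/4 = 9.3
  s[A,B] = ((-3.6)·(2) + (3.4)·(-2) + (0.4)·(4) + (2.4)·(-1) + (-2.6)·(-3)) / 4 = -7/4 = -1.75
  s[A,C] = ((-3.6)·(-4.2) + (3.4)·(1.8) + (0.4)·(1.8) + (2.4)·(-1.2) + (-2.6)·(1.8)) / 4 = 14.4/4 = 3.6
  s[B,B] = ((2)·(2) + (-2)·(-2) + (4)·(4) + (-1)·(-1) + (-3)·(-3)) / 4 = 34/4 = 8.5
  s[B,C] = ((2)·(-4.2) + (-2)·(1.8) + (4)·(1.8) + (-1)·(-1.2) + (-3)·(1.8)) / 4 = -9/4 = -2.25
  s[C,C] = ((-4.2)·(-4.2) + (1.8)·(1.8) + (1.8)·(1.8) + (-1.2)·(-1.2) + (1.8)·(1.8)) / 4 = 28.8/4 = 7.2
  Sample standard deviations s_i = √(s[i,i]):
  s(A) = √(9.3) = 3.0496
  s(B) = √(8.5) = 2.9155
  s(C) = √(7.2) = 2.6833

Step 3 — r_{ij} = s_{ij} / (s_i · s_j):
  r[A,A] = 1 (diagonal).
  r[A,B] = -1.75 / (3.0496 · 2.9155) = -1.75 / 8.891 = -0.1968
  r[A,C] = 3.6 / (3.0496 · 2.6833) = 3.6 / 8.1829 = 0.4399
  r[B,B] = 1 (diagonal).
  r[B,C] = -2.25 / (2.9155 · 2.6833) = -2.25 / 7.823 = -0.2876
  r[C,C] = 1 (diagonal).

R is symmetric with unit diagonal. Assembling:

R = [[1, -0.1968, 0.4399],
 [-0.1968, 1, -0.2876],
 [0.4399, -0.2876, 1]]


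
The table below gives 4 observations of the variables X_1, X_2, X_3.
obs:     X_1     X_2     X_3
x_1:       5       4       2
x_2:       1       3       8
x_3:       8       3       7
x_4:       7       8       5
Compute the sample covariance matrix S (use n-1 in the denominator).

Step 1 — column means:
  mean(X_1) = (5 + 1 + 8 + 7) / 4 = 21/4 = 5.25
  mean(X_2) = (4 + 3 + 3 + 8) / 4 = 18/4 = 4.5
  mean(X_3) = (2 + 8 + 7 + 5) / 4 = 22/4 = 5.5

Step 2 — sample covariance S[i,j] = (1/(n-1)) · Σ_k (x_{k,i} - mean_i) · (x_{k,j} - mean_j), with n-1 = 3.
  S[X_1,X_1] = ((-0.25)·(-0.25) + (-4.25)·(-4.25) + (2.75)·(2.75) + (1.75)·(1.75)) / 3 = 28.75/3 = 9.5833
  S[X_1,X_2] = ((-0.25)·(-0.5) + (-4.25)·(-1.5) + (2.75)·(-1.5) + (1.75)·(3.5)) / 3 = 8.5/3 = 2.8333
  S[X_1,X_3] = ((-0.25)·(-3.5) + (-4.25)·(2.5) + (2.75)·(1.5) + (1.75)·(-0.5)) / 3 = -6.5/3 = -2.1667
  S[X_2,X_2] = ((-0.5)·(-0.5) + (-1.5)·(-1.5) + (-1.5)·(-1.5) + (3.5)·(3.5)) / 3 = 17/3 = 5.6667
  S[X_2,X_3] = ((-0.5)·(-3.5) + (-1.5)·(2.5) + (-1.5)·(1.5) + (3.5)·(-0.5)) / 3 = -6/3 = -2
  S[X_3,X_3] = ((-3.5)·(-3.5) + (2.5)·(2.5) + (1.5)·(1.5) + (-0.5)·(-0.5)) / 3 = 21/3 = 7

S is symmetric (S[j,i] = S[i,j]). Assembling:

S = [[9.5833, 2.8333, -2.1667],
 [2.8333, 5.6667, -2],
 [-2.1667, -2, 7]]


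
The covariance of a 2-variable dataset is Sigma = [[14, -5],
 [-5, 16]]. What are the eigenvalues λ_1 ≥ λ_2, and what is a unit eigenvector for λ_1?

Step 1 — characteristic polynomial of 2×2 Sigma:
  det(Sigma - λI) = λ² - trace · λ + det = 0.
  trace = 14 + 16 = 30, det = 14·16 - (-5)² = 199.
Step 2 — discriminant:
  Δ = trace² - 4·det = 900 - 796 = 104.
Step 3 — eigenvalues:
  λ = (trace ± √Δ)/2 = (30 ± 10.198)/2,
  λ_1 = 20.099,  λ_2 = 9.901.

Step 4 — unit eigenvector for λ_1: solve (Sigma - λ_1 I)v = 0. First row:
  (14 - 20.099)·v_x + (-5)·v_y = 0, i.e. (-6.099)·v_x + (-5)·v_y = 0,
  so v ∝ (b, λ_1 - a) = (-5, 6.099); multiply by -1 so the first entry is positive: u = (5, -6.099).
  ||u|| = √((5)² + (-6.099)²) = √(62.198) ≈ 7.8866,
  v_1 = u/||u|| ≈ (0.634, -0.7733) (||v_1|| = 1).

λ_1 = 20.099,  λ_2 = 9.901;  v_1 ≈ (0.634, -0.7733)


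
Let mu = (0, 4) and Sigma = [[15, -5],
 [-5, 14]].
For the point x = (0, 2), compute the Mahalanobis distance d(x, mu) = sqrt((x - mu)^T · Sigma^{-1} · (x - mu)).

Step 1 — centre the observation: (x - mu) = (0, -2).

Step 2 — invert Sigma. det(Sigma) = 15·14 - (-5)² = 185.
  Sigma^{-1} = (1/det) · [[d, -b], [-b, a]] = [[0.0757, 0.027],
 [0.027, 0.0811]].

Step 3 — form the quadratic (x - mu)^T · Sigma^{-1} · (x - mu):
  Sigma^{-1} · (x - mu) = (-0.0541, -0.1622).
  (x - mu)^T · [Sigma^{-1} · (x - mu)] = (0)·(-0.0541) + (-2)·(-0.1622) = 0.3243.

Step 4 — take square root: d = √(0.3243) ≈ 0.5695.

d(x, mu) = √(0.3243) ≈ 0.5695


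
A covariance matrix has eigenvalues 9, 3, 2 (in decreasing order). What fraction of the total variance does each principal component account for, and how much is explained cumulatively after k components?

Step 1 — total variance = trace(Sigma) = Σ λ_i = 9 + 3 + 2 = 14.

Step 2 — fraction explained by component i = λ_i / Σ λ:
  PC1: 9/14 = 0.6429
  PC2: 3/14 = 0.2143
  PC3: 2/14 = 0.1429

Step 3 — cumulative fraction after k components = (λ_1 + ... + λ_k) / Σ λ:
  k = 1: 9/14 = 0.6429
  k = 2: (9 + 3)/14 = 12/14 = 0.8571
  k = 3: (9 + 3 + 2)/14 = 14/14 = 1

Summary (fraction, with percent):

explained: PC1 0.6429 (64.29%), PC2 0.2143 (21.43%), PC3 0.1429 (14.29%);  cumulative: 0.6429, 0.8571, 1


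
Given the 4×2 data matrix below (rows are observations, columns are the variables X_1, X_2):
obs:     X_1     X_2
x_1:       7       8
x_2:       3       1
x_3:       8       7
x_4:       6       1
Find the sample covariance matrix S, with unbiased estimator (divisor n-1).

Step 1 — column means:
  mean(X_1) = (7 + 3 + 8 + 6) / 4 = 24/4 = 6
  mean(X_2) = (8 + 1 + 7 + 1) / 4 = 17/4 = 4.25

Step 2 — sample covariance S[i,j] = (1/(n-1)) · Σ_k (x_{k,i} - mean_i) · (x_{k,j} - mean_j), with n-1 = 3.
  S[X_1,X_1] = ((1)·(1) + (-3)·(-3) + (2)·(2) + (0)·(0)) / 3 = 14/3 = 4.6667
  S[X_1,X_2] = ((1)·(3.75) + (-3)·(-3.25) + (2)·(2.75) + (0)·(-3.25)) / 3 = 19/3 = 6.3333
  S[X_2,X_2] = ((3.75)·(3.75) + (-3.25)·(-3.25) + (2.75)·(2.75) + (-3.25)·(-3.25)) / 3 = 42.75/3 = 14.25

S is symmetric (S[j,i] = S[i,j]). Assembling:

S = [[4.6667, 6.3333],
 [6.3333, 14.25]]


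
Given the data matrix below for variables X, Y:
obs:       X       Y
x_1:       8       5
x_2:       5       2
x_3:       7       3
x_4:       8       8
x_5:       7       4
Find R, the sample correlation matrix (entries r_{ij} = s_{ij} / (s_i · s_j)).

Step 1 — column means:
  mean(X) = (8 + 5 + 7 + 8 + 7) / 5 = 35/5 = 7
  mean(Y) = (5 + 2 + 3 + 8 + 4) / 5 = 22/5 = 4.4

Step 2 — sample variances and covariances s[i,j] = (1/(n-1)) · Σ_k (x_{k,i} - mean_i) · (x_{k,j} - mean_j), with n-1 = 4:
  s[X,X] = ((1)·(1) + (-2)·(-2) + (0)·(0) + (1)·(1) + (0)·(0)) / 4 = 6/4 = 1.5
  s[X,Y] = ((1)·(0.6) + (-2)·(-2.4) + (0)·(-1.4) + (1)·(3.6) + (0)·(-0.4)) / 4 = 9/4 = 2.25
  s[Y,Y] = ((0.6)·(0.6) + (-2.4)·(-2.4) + (-1.4)·(-1.4) + (3.6)·(3.6) + (-0.4)·(-0.4)) / 4 = 21.2/4 = 5.3
  Sample standard deviations s_i = √(s[i,i]):
  s(X) = √(1.5) = 1.2247
  s(Y) = √(5.3) = 2.3022

Step 3 — r_{ij} = s_{ij} / (s_i · s_j):
  r[X,X] = 1 (diagonal).
  r[X,Y] = 2.25 / (1.2247 · 2.3022) = 2.25 / 2.8196 = 0.798
  r[Y,Y] = 1 (diagonal).

R is symmetric with unit diagonal. Assembling:

R = [[1, 0.798],
 [0.798, 1]]


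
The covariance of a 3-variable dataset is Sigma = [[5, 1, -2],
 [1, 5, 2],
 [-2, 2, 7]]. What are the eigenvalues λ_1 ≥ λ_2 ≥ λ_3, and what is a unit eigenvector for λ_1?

Step 1 — characteristic polynomial p(λ) = det(λI - Sigma) = λ³ - tr·λ² + c_1·λ - det, where tr = trace, c_1 = sum of the principal 2×2 minors, det = det(Sigma):
  tr = 5 + 5 + 7 = 17,
  c_1 = (5·5 - (1)²) + (5·7 - (-2)²) + (5·7 - (2)²) = 24 + 31 + 31 = 86,
  det = 5·(5·7 - (2)²) - (1)·((1)·7 - (2)·(-2)) + (-2)·((1)·(2) - 5·(-2)) = 5·(31) - (1)·(11) + (-2)·(12) = 120.
  So p(λ) = λ³ - 17λ² + 86λ - 120.
Step 2 — look for an integer root (rational root theorem: any rational root is an integer divisor of 120). Testing λ = 6:
  p(6) = 216 - 612 + 516 - 120 = 0  ✓
  Dividing out (λ - 6): p(λ) = (λ - 6)(λ² - 11λ + 20).
Step 3 — remaining eigenvalues from the quadratic λ² - 11λ + 20 = 0:
  Δ = 11² - 4·20 = 121 - 80 = 41,  λ = (11 ± √41)/2 = (11 ± 6.4031)/2 ≈ 8.7016 or 2.2984.
  Sorted: λ_1 = 8.7016,  λ_2 = 6,  λ_3 = 2.2984  (check: sum = 17 = tr ✓).

Step 4 — unit eigenvector for λ_1 ≈ 8.7016: v spans the null space of (Sigma - λ_1 I), whose rows are
  r_1 = (-3.7016, 1, -2),  r_2 = (1, -3.7016, 2),  r_3 = (-2, 2, -1.7016).
  v is orthogonal to every row, so take v ∝ r_1 × r_2 = ((1)·(2) - (-2)·(-3.7016), (-2)·(1) - (-3.7016)·(2), (-3.7016)·(-3.7016) - (1)·(1)) ≈ (-5.4031, 5.4031, 12.7016).
  Rescale (multiply by -1 so the first nonzero entry is positive): u = (5.4031, -5.4031, -12.7016).
  ||u|| = √((5.4031)² + (-5.4031)² + (-12.7016)²) = √(219.7172) ≈ 14.8229,  v_1 = u/||u|| ≈ (0.3645, -0.3645, -0.8569) (||v_1|| = 1).

λ_1 = 8.7016,  λ_2 = 6,  λ_3 = 2.2984;  v_1 ≈ (0.3645, -0.3645, -0.8569)
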